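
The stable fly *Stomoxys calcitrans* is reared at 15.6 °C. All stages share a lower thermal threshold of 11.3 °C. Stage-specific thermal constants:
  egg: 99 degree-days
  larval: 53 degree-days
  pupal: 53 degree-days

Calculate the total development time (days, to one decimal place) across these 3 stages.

Daily accumulation at 15.6 °C = 15.6 − 11.3 = 4.3 DD/day.
Total K = 99 + 53 + 53 = 205 DD.
Total duration = 205 / 4.3 = 47.674 ≈ 47.7 days.

47.7 days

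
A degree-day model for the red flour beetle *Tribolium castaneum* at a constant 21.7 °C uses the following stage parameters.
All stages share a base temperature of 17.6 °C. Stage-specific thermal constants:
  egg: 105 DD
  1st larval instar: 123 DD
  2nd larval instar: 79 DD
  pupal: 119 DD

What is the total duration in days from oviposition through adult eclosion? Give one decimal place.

103.9 days

Daily accumulation at 21.7 °C = 21.7 − 17.6 = 4.1 DD/day.
Total K = 105 + 123 + 79 + 119 = 426 DD.
Total duration = 426 / 4.1 = 103.902 ≈ 103.9 days.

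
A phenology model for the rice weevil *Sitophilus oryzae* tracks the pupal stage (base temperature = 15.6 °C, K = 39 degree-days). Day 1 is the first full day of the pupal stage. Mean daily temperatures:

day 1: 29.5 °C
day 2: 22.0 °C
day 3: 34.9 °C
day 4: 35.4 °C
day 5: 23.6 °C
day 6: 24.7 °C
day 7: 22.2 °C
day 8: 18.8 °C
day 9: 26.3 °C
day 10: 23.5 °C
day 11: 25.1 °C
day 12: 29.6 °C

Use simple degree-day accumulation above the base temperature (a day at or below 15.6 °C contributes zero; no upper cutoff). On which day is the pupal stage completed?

day 3

Daily DD above 15.6 °C: 13.9, 6.4, 19.3, 19.8, 8.0, 9.1, 6.6, 3.2, 10.7, 7.9, 9.5, 14.0.
Cumulative: 13.9, 20.3, 39.6, 59.4, 67.4, 76.5, 83.1, 86.3, 97.0, 104.9, 114.4, 128.4.
The total first reaches 39 DD on day 3.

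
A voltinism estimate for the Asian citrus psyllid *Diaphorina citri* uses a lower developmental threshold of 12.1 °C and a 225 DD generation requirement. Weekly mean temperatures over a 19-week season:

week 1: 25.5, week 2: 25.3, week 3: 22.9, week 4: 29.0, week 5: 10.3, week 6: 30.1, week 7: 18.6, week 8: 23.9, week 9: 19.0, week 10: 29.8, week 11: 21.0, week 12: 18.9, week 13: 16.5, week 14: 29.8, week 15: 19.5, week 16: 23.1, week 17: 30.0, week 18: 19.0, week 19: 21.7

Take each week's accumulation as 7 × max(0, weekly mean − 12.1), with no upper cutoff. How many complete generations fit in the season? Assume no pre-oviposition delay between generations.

6 generations

Weekly DD (7 × max(0, T̄ − 12.1)): 93.8, 92.4, 75.6, 118.3, 0.0, 126.0, 45.5, 82.6, 48.3, 123.9, 62.3, 47.6, 30.8, 123.9, 51.8, 77.0, 125.3, 48.3, 67.2.
Season total = 1440.6 DD.
Complete generations = ⌊1440.6 / 225⌋ = 6.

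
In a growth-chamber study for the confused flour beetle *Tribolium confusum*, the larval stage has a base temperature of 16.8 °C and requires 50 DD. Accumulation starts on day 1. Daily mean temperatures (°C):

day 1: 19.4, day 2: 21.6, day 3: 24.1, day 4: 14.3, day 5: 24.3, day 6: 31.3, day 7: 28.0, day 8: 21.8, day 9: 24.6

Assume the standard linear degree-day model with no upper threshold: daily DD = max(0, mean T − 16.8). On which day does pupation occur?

day 8

Daily DD above 16.8 °C: 2.6, 4.8, 7.3, 0.0, 7.5, 14.5, 11.2, 5.0, 7.8.
Cumulative: 2.6, 7.4, 14.7, 14.7, 22.2, 36.7, 47.9, 52.9, 60.7.
The total first reaches 50 DD on day 8.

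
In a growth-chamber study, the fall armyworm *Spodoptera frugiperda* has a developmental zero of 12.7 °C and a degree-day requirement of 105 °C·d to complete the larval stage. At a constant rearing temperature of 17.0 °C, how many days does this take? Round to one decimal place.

24.4 days

Daily accumulation = 17.0 − 12.7 = 4.3 DD/day.
Duration = 105 / 4.3 = 24.419 ≈ 24.4 days.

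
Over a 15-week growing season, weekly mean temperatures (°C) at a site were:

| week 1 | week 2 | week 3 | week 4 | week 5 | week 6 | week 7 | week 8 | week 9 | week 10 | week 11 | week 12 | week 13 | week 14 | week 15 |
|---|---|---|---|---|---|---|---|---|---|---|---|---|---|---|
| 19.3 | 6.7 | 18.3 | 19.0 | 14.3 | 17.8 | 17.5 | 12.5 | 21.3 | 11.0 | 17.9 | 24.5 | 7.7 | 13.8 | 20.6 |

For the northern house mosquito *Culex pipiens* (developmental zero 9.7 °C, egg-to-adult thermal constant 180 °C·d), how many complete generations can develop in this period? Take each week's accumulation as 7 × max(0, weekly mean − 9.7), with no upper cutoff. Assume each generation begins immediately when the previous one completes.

3 generations

Weekly DD (7 × max(0, T̄ − 9.7)): 67.2, 0.0, 60.2, 65.1, 32.2, 56.7, 54.6, 19.6, 81.2, 9.1, 57.4, 103.6, 0.0, 28.7, 76.3.
Season total = 711.9 DD.
Complete generations = ⌊711.9 / 180⌋ = 3.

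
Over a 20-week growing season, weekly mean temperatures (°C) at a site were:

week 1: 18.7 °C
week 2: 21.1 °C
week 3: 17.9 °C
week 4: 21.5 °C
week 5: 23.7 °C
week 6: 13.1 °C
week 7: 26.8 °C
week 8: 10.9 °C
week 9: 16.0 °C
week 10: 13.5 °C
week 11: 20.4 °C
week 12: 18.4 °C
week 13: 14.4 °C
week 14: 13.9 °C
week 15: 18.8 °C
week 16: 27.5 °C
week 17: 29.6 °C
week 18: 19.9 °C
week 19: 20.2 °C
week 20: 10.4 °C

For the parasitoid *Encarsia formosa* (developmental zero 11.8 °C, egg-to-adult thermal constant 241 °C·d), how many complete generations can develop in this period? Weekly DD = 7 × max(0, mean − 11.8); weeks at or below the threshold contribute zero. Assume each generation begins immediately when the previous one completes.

Weekly DD (7 × max(0, T̄ − 11.8)): 48.3, 65.1, 42.7, 67.9, 83.3, 9.1, 105.0, 0.0, 29.4, 11.9, 60.2, 46.2, 18.2, 14.7, 49.0, 109.9, 124.6, 56.7, 58.8, 0.0.
Season total = 1001.0 DD.
Complete generations = ⌊1001.0 / 241⌋ = 4.

4 generations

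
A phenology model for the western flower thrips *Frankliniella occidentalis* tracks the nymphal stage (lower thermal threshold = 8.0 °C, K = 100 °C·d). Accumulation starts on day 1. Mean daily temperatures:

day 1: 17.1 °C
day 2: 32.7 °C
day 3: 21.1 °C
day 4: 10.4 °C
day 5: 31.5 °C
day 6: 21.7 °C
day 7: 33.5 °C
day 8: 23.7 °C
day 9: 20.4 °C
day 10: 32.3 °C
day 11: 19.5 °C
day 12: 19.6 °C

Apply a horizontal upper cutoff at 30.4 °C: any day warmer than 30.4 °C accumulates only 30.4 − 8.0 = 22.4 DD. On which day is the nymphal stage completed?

Daily DD above 8.0 °C (capped at 22.4): 9.1, 22.4, 13.1, 2.4, 22.4, 13.7, 22.4, 15.7, 12.4, 22.4, 11.5, 11.6.
Cumulative: 9.1, 31.5, 44.6, 47.0, 69.4, 83.1, 105.5, 121.2, 133.6, 156.0, 167.5, 179.1.
The total first reaches 100 DD on day 7.

day 7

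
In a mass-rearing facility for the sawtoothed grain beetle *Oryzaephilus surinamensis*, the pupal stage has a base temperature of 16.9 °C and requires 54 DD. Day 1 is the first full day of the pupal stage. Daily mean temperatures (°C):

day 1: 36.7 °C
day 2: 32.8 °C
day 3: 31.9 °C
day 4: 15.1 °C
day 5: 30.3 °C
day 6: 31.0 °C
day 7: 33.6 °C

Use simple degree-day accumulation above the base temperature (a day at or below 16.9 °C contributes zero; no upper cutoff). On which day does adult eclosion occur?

day 5

Daily DD above 16.9 °C: 19.8, 15.9, 15.0, 0.0, 13.4, 14.1, 16.7.
Cumulative: 19.8, 35.7, 50.7, 50.7, 64.1, 78.2, 94.9.
The total first reaches 54 DD on day 5.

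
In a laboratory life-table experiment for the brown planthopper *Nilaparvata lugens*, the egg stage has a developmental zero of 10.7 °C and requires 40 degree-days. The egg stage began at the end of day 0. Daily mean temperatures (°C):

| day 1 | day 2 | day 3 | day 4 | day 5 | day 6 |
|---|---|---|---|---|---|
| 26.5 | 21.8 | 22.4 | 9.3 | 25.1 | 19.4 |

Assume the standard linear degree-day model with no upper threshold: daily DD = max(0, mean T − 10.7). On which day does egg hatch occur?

day 5

Daily DD above 10.7 °C: 15.8, 11.1, 11.7, 0.0, 14.4, 8.7.
Cumulative: 15.8, 26.9, 38.6, 38.6, 53.0, 61.7.
The total first reaches 40 DD on day 5.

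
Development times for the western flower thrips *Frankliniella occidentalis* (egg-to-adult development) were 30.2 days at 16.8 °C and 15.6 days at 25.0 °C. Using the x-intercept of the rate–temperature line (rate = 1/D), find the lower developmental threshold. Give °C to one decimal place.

8.0 °C

Equal thermal constants: D₁(T₁ − T_b) = D₂(T₂ − T_b).
30.2·(16.8 − T_b) = 15.6·(25.0 − T_b)
T_b = (30.2·16.8 − 15.6·25.0) / (30.2 − 15.6) = 117.36 / 14.6 = 8.038 °C ≈ 8.0 °C.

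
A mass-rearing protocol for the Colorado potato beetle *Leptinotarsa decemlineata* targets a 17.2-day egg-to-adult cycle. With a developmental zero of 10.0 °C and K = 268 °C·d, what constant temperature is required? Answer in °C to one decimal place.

Required daily accumulation = 268 / 17.2 = 15.581 DD/day.
T = T_base + 15.581 = 10.0 + 15.581 = 25.581 ≈ 25.6 °C.

25.6 °C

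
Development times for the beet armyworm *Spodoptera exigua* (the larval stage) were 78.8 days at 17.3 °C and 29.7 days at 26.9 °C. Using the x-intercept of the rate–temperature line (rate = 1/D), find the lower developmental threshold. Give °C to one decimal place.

11.5 °C

Equal thermal constants: D₁(T₁ − T_b) = D₂(T₂ − T_b).
78.8·(17.3 − T_b) = 29.7·(26.9 − T_b)
T_b = (78.8·17.3 − 29.7·26.9) / (78.8 − 29.7) = 564.31 / 49.1 = 11.493 °C ≈ 11.5 °C.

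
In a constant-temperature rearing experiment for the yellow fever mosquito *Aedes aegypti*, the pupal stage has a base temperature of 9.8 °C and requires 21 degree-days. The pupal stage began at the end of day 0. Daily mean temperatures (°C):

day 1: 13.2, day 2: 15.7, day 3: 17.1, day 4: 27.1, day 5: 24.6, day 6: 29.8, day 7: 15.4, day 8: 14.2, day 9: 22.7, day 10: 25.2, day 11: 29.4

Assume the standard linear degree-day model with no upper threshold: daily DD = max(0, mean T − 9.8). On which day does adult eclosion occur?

day 4

Daily DD above 9.8 °C: 3.4, 5.9, 7.3, 17.3, 14.8, 20.0, 5.6, 4.4, 12.9, 15.4, 19.6.
Cumulative: 3.4, 9.3, 16.6, 33.9, 48.7, 68.7, 74.3, 78.7, 91.6, 107.0, 126.6.
The total first reaches 21 DD on day 4.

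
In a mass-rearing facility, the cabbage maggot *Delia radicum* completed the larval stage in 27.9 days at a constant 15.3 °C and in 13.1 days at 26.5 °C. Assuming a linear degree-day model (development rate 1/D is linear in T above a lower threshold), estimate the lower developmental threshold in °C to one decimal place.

5.4 °C

Under the model K = D·(T − T_b), so D₁·(T₁ − T_b) = D₂·(T₂ − T_b).
27.9·(15.3 − T_b) = 13.1·(26.5 − T_b)
T_b = (27.9·15.3 − 13.1·26.5) / (27.9 − 13.1) = 79.72 / 14.8 = 5.386 °C ≈ 5.4 °C.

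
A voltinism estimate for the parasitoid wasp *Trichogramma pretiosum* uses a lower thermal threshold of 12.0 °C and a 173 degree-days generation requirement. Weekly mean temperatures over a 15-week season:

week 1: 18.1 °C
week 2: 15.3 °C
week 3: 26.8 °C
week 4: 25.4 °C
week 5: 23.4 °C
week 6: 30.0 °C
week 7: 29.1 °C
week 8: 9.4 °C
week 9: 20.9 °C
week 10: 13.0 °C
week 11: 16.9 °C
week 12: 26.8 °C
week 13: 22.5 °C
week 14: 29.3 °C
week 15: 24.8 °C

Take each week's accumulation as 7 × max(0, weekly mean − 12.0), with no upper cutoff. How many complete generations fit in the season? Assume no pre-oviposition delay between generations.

6 generations

Weekly DD (7 × max(0, T̄ − 12.0)): 42.7, 23.1, 103.6, 93.8, 79.8, 126.0, 119.7, 0.0, 62.3, 7.0, 34.3, 103.6, 73.5, 121.1, 89.6.
Season total = 1080.1 DD.
Complete generations = ⌊1080.1 / 173⌋ = 6.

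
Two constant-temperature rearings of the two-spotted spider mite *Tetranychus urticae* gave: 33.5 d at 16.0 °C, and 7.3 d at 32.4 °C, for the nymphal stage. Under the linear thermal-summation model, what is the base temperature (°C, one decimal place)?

Linear rate model ⇒ the product D·(T − T_b) is constant across temperatures.
33.5·(16.0 − T_b) = 7.3·(32.4 − T_b)
T_b = (33.5·16.0 − 7.3·32.4) / (33.5 − 7.3) = 299.48 / 26.2 = 11.431 °C ≈ 11.4 °C.

11.4 °C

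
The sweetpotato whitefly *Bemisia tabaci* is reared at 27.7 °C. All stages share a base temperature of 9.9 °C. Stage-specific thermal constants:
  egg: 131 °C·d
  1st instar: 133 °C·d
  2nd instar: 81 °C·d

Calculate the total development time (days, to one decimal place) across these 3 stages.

Daily accumulation at 27.7 °C = 27.7 − 9.9 = 17.8 DD/day.
Total K = 131 + 133 + 81 = 345 DD.
Total duration = 345 / 17.8 = 19.382 ≈ 19.4 days.

19.4 days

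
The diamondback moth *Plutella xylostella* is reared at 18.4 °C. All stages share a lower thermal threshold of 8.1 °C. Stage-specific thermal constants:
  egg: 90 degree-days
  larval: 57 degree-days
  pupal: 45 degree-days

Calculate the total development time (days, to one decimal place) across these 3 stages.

Daily accumulation at 18.4 °C = 18.4 − 8.1 = 10.3 DD/day.
Total K = 90 + 57 + 45 = 192 DD.
Total duration = 192 / 10.3 = 18.641 ≈ 18.6 days.

18.6 days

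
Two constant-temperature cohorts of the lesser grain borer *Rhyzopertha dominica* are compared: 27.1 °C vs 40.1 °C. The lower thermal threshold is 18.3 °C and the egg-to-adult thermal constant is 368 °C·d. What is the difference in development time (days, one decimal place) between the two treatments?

At 27.1 °C: 368 / (27.1 − 18.3) = 368 / 8.8 = 41.818 d.
At 40.1 °C: 368 / (40.1 − 18.3) = 368 / 21.8 = 16.881 d.
Difference = |41.818 − 16.881| = 24.937 ≈ 24.9 days.

24.9 days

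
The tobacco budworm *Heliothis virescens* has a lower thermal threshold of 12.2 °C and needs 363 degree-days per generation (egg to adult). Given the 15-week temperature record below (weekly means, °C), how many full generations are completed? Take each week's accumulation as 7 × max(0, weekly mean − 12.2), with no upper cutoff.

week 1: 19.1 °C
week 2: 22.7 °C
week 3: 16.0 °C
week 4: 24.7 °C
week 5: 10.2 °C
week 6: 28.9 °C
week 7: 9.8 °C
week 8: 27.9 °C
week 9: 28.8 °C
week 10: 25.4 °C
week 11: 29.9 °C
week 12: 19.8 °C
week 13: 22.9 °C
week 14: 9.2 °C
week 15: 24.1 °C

Weekly DD (7 × max(0, T̄ − 12.2)): 48.3, 73.5, 26.6, 87.5, 0.0, 116.9, 0.0, 109.9, 116.2, 92.4, 123.9, 53.2, 74.9, 0.0, 83.3.
Season total = 1006.6 DD.
Complete generations = ⌊1006.6 / 363⌋ = 2.

2 generations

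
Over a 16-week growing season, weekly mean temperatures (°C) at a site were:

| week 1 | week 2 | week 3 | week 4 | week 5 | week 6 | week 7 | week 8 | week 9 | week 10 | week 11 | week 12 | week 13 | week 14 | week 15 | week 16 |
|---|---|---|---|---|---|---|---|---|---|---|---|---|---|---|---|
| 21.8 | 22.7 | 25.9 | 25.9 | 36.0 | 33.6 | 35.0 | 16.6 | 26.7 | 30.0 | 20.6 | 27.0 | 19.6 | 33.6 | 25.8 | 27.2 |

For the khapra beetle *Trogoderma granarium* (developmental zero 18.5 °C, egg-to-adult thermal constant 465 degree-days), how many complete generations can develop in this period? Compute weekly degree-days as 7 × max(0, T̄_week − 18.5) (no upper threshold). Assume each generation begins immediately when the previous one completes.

2 generations

Weekly DD (7 × max(0, T̄ − 18.5)): 23.1, 29.4, 51.8, 51.8, 122.5, 105.7, 115.5, 0.0, 57.4, 80.5, 14.7, 59.5, 7.7, 105.7, 51.1, 60.9.
Season total = 937.3 DD.
Complete generations = ⌊937.3 / 465⌋ = 2.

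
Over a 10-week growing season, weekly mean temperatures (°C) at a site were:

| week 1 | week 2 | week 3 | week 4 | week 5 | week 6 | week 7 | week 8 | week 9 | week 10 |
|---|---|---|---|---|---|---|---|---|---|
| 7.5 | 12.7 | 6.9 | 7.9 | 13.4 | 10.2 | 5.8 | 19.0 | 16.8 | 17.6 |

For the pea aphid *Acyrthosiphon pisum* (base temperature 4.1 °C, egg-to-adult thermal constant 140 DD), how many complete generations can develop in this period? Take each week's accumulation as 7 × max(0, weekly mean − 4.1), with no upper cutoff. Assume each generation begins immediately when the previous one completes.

Weekly DD (7 × max(0, T̄ − 4.1)): 23.8, 60.2, 19.6, 26.6, 65.1, 42.7, 11.9, 104.3, 88.9, 94.5.
Season total = 537.6 DD.
Complete generations = ⌊537.6 / 140⌋ = 3.

3 generations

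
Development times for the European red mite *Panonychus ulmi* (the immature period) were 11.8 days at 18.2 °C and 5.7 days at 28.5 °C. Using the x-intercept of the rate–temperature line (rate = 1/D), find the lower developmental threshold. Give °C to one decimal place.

Equal thermal constants: D₁(T₁ − T_b) = D₂(T₂ − T_b).
11.8·(18.2 − T_b) = 5.7·(28.5 − T_b)
T_b = (11.8·18.2 − 5.7·28.5) / (11.8 − 5.7) = 52.31 / 6.1 = 8.575 °C ≈ 8.6 °C.

8.6 °C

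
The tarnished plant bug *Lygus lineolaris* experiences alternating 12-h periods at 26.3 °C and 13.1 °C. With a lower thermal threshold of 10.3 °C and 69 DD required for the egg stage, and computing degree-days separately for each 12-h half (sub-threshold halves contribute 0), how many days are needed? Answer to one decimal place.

7.3 days

Day half: max(0, 26.3 − 10.3) × 0.5 = 16.0 × 0.5 = 8.00 DD.
Night half: max(0, 13.1 − 10.3) × 0.5 = 2.8 × 0.5 = 1.40 DD.
Per 24 h: 9.40 DD/day.
Duration = 69 / 9.40 = 7.340 ≈ 7.3 days.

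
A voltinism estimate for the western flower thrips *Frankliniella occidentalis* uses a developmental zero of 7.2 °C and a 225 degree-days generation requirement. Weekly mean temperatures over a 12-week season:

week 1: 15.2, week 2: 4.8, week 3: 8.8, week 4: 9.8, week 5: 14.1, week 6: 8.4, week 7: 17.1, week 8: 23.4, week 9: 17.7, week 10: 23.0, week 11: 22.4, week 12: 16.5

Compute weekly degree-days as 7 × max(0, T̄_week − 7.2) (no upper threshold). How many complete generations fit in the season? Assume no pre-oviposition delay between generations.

3 generations

Weekly DD (7 × max(0, T̄ − 7.2)): 56.0, 0.0, 11.2, 18.2, 48.3, 8.4, 69.3, 113.4, 73.5, 110.6, 106.4, 65.1.
Season total = 680.4 DD.
Complete generations = ⌊680.4 / 225⌋ = 3.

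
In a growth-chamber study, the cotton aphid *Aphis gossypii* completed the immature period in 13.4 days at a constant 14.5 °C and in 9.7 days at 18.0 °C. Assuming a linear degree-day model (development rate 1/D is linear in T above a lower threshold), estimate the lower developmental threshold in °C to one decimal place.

5.3 °C

Linear rate model ⇒ the product D·(T − T_b) is constant across temperatures.
13.4·(14.5 − T_b) = 9.7·(18.0 − T_b)
T_b = (13.4·14.5 − 9.7·18.0) / (13.4 − 9.7) = 19.70 / 3.7 = 5.324 °C ≈ 5.3 °C.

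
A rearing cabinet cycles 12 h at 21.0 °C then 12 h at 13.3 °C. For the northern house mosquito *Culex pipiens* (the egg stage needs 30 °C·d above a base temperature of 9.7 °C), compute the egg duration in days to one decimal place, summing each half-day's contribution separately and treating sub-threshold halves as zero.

4.0 days

Day half: max(0, 21.0 − 9.7) × 0.5 = 11.3 × 0.5 = 5.65 DD.
Night half: max(0, 13.3 − 9.7) × 0.5 = 3.6 × 0.5 = 1.80 DD.
Per 24 h: 7.45 DD/day.
Duration = 30 / 7.45 = 4.027 ≈ 4.0 days.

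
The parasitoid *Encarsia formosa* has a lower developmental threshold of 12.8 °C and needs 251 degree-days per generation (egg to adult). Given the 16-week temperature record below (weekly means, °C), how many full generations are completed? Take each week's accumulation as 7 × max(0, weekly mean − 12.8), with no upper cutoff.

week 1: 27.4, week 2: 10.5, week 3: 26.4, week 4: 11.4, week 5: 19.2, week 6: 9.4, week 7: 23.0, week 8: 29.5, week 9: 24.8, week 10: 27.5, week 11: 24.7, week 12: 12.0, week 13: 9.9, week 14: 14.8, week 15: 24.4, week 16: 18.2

Weekly DD (7 × max(0, T̄ − 12.8)): 102.2, 0.0, 95.2, 0.0, 44.8, 0.0, 71.4, 116.9, 84.0, 102.9, 83.3, 0.0, 0.0, 14.0, 81.2, 37.8.
Season total = 833.7 DD.
Complete generations = ⌊833.7 / 251⌋ = 3.

3 generations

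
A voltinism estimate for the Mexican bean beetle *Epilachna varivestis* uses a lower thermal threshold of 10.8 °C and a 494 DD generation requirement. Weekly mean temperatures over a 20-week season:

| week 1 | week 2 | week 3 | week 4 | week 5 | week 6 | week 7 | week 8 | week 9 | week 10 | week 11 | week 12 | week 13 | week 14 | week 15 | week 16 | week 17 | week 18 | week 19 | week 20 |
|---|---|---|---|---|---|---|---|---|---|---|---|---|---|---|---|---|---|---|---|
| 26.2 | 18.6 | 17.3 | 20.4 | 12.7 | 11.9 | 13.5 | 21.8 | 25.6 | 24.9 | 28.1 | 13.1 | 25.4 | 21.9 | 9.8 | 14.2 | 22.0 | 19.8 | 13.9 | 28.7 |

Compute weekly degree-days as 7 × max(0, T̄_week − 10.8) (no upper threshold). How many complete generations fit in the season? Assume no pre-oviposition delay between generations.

Weekly DD (7 × max(0, T̄ − 10.8)): 107.8, 54.6, 45.5, 67.2, 13.3, 7.7, 18.9, 77.0, 103.6, 98.7, 121.1, 16.1, 102.2, 77.7, 0.0, 23.8, 78.4, 63.0, 21.7, 125.3.
Season total = 1223.6 DD.
Complete generations = ⌊1223.6 / 494⌋ = 2.

2 generations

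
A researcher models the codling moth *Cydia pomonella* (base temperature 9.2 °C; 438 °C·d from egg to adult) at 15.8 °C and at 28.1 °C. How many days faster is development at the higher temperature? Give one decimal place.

43.2 days

At 15.8 °C: 438 / (15.8 − 9.2) = 438 / 6.6 = 66.364 d.
At 28.1 °C: 438 / (28.1 − 9.2) = 438 / 18.9 = 23.175 d.
Difference = |66.364 − 23.175| = 43.189 ≈ 43.2 days.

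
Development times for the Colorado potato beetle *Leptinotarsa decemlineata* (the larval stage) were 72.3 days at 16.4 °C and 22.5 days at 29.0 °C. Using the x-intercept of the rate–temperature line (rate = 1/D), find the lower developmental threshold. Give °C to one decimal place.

Under the model K = D·(T − T_b), so D₁·(T₁ − T_b) = D₂·(T₂ − T_b).
72.3·(16.4 − T_b) = 22.5·(29.0 − T_b)
T_b = (72.3·16.4 − 22.5·29.0) / (72.3 − 22.5) = 533.22 / 49.8 = 10.707 °C ≈ 10.7 °C.

10.7 °C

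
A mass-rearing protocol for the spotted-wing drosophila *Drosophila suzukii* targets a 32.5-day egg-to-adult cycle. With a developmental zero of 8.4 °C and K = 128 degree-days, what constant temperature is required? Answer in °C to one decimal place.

Required daily accumulation = 128 / 32.5 = 3.938 DD/day.
T = T_base + 3.938 = 8.4 + 3.938 = 12.338 ≈ 12.3 °C.

12.3 °C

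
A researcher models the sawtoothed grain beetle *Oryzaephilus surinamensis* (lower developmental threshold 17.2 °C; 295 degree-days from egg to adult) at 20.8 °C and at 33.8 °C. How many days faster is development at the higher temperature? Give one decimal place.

At 20.8 °C: 295 / (20.8 − 17.2) = 295 / 3.6 = 81.944 d.
At 33.8 °C: 295 / (33.8 − 17.2) = 295 / 16.6 = 17.771 d.
Difference = |81.944 − 17.771| = 64.173 ≈ 64.2 days.

64.2 days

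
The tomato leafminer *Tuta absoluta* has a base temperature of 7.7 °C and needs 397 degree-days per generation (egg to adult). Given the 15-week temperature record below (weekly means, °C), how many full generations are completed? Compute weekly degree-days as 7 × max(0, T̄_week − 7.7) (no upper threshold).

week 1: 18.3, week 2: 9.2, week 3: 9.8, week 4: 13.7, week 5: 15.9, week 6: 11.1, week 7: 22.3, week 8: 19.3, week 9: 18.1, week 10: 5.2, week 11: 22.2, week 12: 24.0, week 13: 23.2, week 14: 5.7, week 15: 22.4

Weekly DD (7 × max(0, T̄ − 7.7)): 74.2, 10.5, 14.7, 42.0, 57.4, 23.8, 102.2, 81.2, 72.8, 0.0, 101.5, 114.1, 108.5, 0.0, 102.9.
Season total = 905.8 DD.
Complete generations = ⌊905.8 / 397⌋ = 2.

2 generations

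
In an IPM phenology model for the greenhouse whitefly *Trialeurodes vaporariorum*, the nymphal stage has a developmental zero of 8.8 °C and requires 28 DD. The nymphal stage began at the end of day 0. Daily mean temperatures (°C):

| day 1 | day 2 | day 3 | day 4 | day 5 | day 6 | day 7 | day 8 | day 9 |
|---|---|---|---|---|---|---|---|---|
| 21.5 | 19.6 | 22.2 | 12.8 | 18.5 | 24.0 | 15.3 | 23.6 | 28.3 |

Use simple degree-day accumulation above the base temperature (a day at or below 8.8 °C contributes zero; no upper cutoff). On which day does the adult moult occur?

Daily DD above 8.8 °C: 12.7, 10.8, 13.4, 4.0, 9.7, 15.2, 6.5, 14.8, 19.5.
Cumulative: 12.7, 23.5, 36.9, 40.9, 50.6, 65.8, 72.3, 87.1, 106.6.
The total first reaches 28 DD on day 3.

day 3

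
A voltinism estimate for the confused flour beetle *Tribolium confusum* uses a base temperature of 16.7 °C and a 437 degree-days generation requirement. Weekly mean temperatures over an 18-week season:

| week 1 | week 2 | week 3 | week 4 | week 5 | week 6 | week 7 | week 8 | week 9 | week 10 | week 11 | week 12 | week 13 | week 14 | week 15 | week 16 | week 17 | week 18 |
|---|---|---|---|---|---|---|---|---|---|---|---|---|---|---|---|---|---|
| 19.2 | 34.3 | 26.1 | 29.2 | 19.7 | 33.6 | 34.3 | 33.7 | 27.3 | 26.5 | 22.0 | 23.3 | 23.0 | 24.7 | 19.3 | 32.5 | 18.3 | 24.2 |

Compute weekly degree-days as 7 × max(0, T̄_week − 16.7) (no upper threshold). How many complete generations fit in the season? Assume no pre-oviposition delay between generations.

Weekly DD (7 × max(0, T̄ − 16.7)): 17.5, 123.2, 65.8, 87.5, 21.0, 118.3, 123.2, 119.0, 74.2, 68.6, 37.1, 46.2, 44.1, 56.0, 18.2, 110.6, 11.2, 52.5.
Season total = 1194.2 DD.
Complete generations = ⌊1194.2 / 437⌋ = 2.

2 generations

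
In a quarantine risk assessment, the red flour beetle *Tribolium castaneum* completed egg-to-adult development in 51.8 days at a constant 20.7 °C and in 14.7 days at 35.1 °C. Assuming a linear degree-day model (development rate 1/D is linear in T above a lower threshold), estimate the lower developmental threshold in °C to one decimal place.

Equal thermal constants: D₁(T₁ − T_b) = D₂(T₂ − T_b).
51.8·(20.7 − T_b) = 14.7·(35.1 − T_b)
T_b = (51.8·20.7 − 14.7·35.1) / (51.8 − 14.7) = 556.29 / 37.1 = 14.994 °C ≈ 15.0 °C.

15.0 °C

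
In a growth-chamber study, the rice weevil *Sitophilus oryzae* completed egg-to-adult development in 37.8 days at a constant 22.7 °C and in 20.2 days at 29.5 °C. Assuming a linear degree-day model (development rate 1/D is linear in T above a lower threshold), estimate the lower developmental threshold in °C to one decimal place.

Linear rate model ⇒ the product D·(T − T_b) is constant across temperatures.
37.8·(22.7 − T_b) = 20.2·(29.5 − T_b)
T_b = (37.8·22.7 − 20.2·29.5) / (37.8 − 20.2) = 262.16 / 17.6 = 14.895 °C ≈ 14.9 °C.

14.9 °C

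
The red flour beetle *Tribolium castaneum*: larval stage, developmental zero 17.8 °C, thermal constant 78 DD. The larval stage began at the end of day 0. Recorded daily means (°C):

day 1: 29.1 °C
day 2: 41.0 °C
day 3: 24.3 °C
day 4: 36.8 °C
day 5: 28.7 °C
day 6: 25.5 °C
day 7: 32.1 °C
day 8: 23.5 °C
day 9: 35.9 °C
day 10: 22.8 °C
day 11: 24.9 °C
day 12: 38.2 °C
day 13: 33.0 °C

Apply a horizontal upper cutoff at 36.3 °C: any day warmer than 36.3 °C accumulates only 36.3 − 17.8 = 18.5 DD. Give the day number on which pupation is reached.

Daily DD above 17.8 °C (capped at 18.5): 11.3, 18.5, 6.5, 18.5, 10.9, 7.7, 14.3, 5.7, 18.1, 5.0, 7.1, 18.5, 15.2.
Cumulative: 11.3, 29.8, 36.3, 54.8, 65.7, 73.4, 87.7, 93.4, 111.5, 116.5, 123.6, 142.1, 157.3.
The total first reaches 78 DD on day 7.

day 7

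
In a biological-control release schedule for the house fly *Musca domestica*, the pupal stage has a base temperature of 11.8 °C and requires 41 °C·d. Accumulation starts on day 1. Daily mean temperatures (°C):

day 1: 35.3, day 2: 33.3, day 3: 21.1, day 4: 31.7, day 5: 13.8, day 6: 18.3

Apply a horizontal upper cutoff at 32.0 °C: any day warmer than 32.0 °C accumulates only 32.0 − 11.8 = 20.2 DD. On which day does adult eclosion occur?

day 3

Daily DD above 11.8 °C (capped at 20.2): 20.2, 20.2, 9.3, 19.9, 2.0, 6.5.
Cumulative: 20.2, 40.4, 49.7, 69.6, 71.6, 78.1.
The total first reaches 41 DD on day 3.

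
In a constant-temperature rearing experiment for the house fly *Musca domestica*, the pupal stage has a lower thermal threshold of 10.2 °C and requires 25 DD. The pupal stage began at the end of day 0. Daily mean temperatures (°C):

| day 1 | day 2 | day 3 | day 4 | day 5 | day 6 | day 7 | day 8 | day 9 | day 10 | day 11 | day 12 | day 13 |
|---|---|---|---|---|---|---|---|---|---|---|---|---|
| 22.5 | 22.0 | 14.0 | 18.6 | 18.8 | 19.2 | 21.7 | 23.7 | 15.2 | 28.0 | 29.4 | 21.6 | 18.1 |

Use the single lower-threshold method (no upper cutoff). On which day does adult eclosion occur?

day 3

Daily DD above 10.2 °C: 12.3, 11.8, 3.8, 8.4, 8.6, 9.0, 11.5, 13.5, 5.0, 17.8, 19.2, 11.4, 7.9.
Cumulative: 12.3, 24.1, 27.9, 36.3, 44.9, 53.9, 65.4, 78.9, 83.9, 101.7, 120.9, 132.3, 140.2.
The total first reaches 25 DD on day 3.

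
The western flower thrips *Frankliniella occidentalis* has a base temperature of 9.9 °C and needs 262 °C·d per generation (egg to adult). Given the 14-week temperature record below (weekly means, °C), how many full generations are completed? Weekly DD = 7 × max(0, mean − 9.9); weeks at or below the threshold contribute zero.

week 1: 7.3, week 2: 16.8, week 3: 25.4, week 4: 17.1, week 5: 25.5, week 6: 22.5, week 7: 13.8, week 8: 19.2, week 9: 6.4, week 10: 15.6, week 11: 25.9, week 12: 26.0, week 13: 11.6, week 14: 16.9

3 generations

Weekly DD (7 × max(0, T̄ − 9.9)): 0.0, 48.3, 108.5, 50.4, 109.2, 88.2, 27.3, 65.1, 0.0, 39.9, 112.0, 112.7, 11.9, 49.0.
Season total = 822.5 DD.
Complete generations = ⌊822.5 / 262⌋ = 3.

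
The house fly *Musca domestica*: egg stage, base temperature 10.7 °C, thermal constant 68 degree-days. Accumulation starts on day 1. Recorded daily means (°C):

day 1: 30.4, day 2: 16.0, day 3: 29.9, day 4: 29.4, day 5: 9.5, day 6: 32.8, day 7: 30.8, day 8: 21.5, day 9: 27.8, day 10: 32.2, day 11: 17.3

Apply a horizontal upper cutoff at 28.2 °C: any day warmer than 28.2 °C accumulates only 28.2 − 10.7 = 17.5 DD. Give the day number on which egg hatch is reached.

day 6

Daily DD above 10.7 °C (capped at 17.5): 17.5, 5.3, 17.5, 17.5, 0.0, 17.5, 17.5, 10.8, 17.1, 17.5, 6.6.
Cumulative: 17.5, 22.8, 40.3, 57.8, 57.8, 75.3, 92.8, 103.6, 120.7, 138.2, 144.8.
The total first reaches 68 DD on day 6.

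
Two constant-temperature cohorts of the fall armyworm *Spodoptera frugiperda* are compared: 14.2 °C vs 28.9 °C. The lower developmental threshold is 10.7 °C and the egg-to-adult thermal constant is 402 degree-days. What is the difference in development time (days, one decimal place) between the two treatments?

At 14.2 °C: 402 / (14.2 − 10.7) = 402 / 3.5 = 114.857 d.
At 28.9 °C: 402 / (28.9 − 10.7) = 402 / 18.2 = 22.088 d.
Difference = |114.857 − 22.088| = 92.769 ≈ 92.8 days.

92.8 days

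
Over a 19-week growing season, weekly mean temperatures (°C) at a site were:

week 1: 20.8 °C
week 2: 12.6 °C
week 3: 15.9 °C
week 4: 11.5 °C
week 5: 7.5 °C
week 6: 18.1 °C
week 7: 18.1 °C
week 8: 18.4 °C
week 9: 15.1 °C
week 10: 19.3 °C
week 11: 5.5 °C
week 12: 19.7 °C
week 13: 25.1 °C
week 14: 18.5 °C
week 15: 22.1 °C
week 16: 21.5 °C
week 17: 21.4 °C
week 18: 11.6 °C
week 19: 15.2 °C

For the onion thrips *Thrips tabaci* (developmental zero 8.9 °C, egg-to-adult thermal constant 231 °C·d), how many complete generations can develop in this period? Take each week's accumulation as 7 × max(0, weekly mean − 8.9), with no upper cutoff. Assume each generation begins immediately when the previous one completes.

4 generations

Weekly DD (7 × max(0, T̄ − 8.9)): 83.3, 25.9, 49.0, 18.2, 0.0, 64.4, 64.4, 66.5, 43.4, 72.8, 0.0, 75.6, 113.4, 67.2, 92.4, 88.2, 87.5, 18.9, 44.1.
Season total = 1075.2 DD.
Complete generations = ⌊1075.2 / 231⌋ = 4.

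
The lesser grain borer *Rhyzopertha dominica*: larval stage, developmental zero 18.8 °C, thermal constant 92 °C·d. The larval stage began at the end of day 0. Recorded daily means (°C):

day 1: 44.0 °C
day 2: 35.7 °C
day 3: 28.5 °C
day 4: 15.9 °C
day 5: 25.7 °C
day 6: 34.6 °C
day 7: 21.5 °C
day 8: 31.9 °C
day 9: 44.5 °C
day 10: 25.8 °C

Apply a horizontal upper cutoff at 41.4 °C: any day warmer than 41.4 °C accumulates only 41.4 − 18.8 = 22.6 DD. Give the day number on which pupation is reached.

Daily DD above 18.8 °C (capped at 22.6): 22.6, 16.9, 9.7, 0.0, 6.9, 15.8, 2.7, 13.1, 22.6, 7.0.
Cumulative: 22.6, 39.5, 49.2, 49.2, 56.1, 71.9, 74.6, 87.7, 110.3, 117.3.
The total first reaches 92 DD on day 9.

day 9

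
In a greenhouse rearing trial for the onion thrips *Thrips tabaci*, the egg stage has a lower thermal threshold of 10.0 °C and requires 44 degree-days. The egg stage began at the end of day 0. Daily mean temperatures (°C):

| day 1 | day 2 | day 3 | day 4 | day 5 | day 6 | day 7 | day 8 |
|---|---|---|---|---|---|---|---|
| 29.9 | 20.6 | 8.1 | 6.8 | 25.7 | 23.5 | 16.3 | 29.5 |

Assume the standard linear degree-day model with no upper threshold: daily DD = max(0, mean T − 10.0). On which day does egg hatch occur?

Daily DD above 10.0 °C: 19.9, 10.6, 0.0, 0.0, 15.7, 13.5, 6.3, 19.5.
Cumulative: 19.9, 30.5, 30.5, 30.5, 46.2, 59.7, 66.0, 85.5.
The total first reaches 44 DD on day 5.

day 5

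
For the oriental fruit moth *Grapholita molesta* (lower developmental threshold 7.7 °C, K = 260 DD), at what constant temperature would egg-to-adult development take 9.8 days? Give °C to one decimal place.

Required daily accumulation = 260 / 9.8 = 26.531 DD/day.
T = T_base + 26.531 = 7.7 + 26.531 = 34.231 ≈ 34.2 °C.

34.2 °C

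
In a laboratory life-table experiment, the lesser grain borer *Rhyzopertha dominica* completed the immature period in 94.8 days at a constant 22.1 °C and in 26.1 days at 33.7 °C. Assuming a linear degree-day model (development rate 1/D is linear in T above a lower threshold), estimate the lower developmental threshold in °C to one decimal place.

17.7 °C

Under the model K = D·(T − T_b), so D₁·(T₁ − T_b) = D₂·(T₂ − T_b).
94.8·(22.1 − T_b) = 26.1·(33.7 − T_b)
T_b = (94.8·22.1 − 26.1·33.7) / (94.8 − 26.1) = 1215.51 / 68.7 = 17.693 °C ≈ 17.7 °C.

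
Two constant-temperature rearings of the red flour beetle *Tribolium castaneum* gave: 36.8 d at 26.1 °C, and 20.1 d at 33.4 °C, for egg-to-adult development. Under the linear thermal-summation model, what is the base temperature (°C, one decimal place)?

17.3 °C

Under the model K = D·(T − T_b), so D₁·(T₁ − T_b) = D₂·(T₂ − T_b).
36.8·(26.1 − T_b) = 20.1·(33.4 − T_b)
T_b = (36.8·26.1 − 20.1·33.4) / (36.8 − 20.1) = 289.14 / 16.7 = 17.314 °C ≈ 17.3 °C.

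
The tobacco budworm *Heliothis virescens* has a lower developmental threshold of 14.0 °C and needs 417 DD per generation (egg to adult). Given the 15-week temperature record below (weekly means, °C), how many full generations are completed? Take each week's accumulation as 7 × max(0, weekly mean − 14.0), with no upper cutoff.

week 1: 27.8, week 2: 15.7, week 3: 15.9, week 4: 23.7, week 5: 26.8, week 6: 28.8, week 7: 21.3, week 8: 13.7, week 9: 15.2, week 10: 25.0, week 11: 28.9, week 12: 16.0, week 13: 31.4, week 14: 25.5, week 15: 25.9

Weekly DD (7 × max(0, T̄ − 14.0)): 96.6, 11.9, 13.3, 67.9, 89.6, 103.6, 51.1, 0.0, 8.4, 77.0, 104.3, 14.0, 121.8, 80.5, 83.3.
Season total = 923.3 DD.
Complete generations = ⌊923.3 / 417⌋ = 2.

2 generations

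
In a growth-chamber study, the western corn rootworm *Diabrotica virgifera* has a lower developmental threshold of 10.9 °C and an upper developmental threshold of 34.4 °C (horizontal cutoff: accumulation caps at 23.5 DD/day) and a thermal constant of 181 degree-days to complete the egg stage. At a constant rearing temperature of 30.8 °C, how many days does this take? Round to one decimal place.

9.1 days

Daily accumulation = 30.8 − 10.9 = 19.9 DD/day.
Duration = 181 / 19.9 = 9.095 ≈ 9.1 days.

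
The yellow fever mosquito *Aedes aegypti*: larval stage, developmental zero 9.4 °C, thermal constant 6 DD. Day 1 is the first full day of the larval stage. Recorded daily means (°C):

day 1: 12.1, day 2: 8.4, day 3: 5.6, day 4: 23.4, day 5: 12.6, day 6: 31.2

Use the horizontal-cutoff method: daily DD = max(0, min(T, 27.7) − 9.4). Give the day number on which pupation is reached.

day 4

Daily DD above 9.4 °C (capped at 18.3): 2.7, 0.0, 0.0, 14.0, 3.2, 18.3.
Cumulative: 2.7, 2.7, 2.7, 16.7, 19.9, 38.2.
The total first reaches 6 DD on day 4.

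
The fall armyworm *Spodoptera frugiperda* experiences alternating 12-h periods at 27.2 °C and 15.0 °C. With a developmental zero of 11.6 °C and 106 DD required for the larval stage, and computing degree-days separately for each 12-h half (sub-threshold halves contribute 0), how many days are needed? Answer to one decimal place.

Day half: max(0, 27.2 − 11.6) × 0.5 = 15.6 × 0.5 = 7.80 DD.
Night half: max(0, 15.0 − 11.6) × 0.5 = 3.4 × 0.5 = 1.70 DD.
Per 24 h: 9.50 DD/day.
Duration = 106 / 9.50 = 11.158 ≈ 11.2 days.

11.2 days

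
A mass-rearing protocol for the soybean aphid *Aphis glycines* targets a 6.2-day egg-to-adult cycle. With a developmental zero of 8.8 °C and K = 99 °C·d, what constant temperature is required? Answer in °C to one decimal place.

Required daily accumulation = 99 / 6.2 = 15.968 DD/day.
T = T_base + 15.968 = 8.8 + 15.968 = 24.768 ≈ 24.8 °C.

24.8 °C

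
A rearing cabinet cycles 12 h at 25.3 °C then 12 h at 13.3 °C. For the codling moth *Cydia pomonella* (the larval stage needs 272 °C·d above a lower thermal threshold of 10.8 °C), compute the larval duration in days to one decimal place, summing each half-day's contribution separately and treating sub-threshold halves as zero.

Day half: max(0, 25.3 − 10.8) × 0.5 = 14.5 × 0.5 = 7.25 DD.
Night half: max(0, 13.3 − 10.8) × 0.5 = 2.5 × 0.5 = 1.25 DD.
Per 24 h: 8.50 DD/day.
Duration = 272 / 8.50 = 32.000 ≈ 32.0 days.

32.0 days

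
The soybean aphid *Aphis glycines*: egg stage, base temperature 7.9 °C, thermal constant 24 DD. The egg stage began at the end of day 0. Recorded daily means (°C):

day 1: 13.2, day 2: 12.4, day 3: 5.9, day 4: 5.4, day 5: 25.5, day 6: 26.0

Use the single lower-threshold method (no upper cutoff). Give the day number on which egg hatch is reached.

Daily DD above 7.9 °C: 5.3, 4.5, 0.0, 0.0, 17.6, 18.1.
Cumulative: 5.3, 9.8, 9.8, 9.8, 27.4, 45.5.
The total first reaches 24 DD on day 5.

day 5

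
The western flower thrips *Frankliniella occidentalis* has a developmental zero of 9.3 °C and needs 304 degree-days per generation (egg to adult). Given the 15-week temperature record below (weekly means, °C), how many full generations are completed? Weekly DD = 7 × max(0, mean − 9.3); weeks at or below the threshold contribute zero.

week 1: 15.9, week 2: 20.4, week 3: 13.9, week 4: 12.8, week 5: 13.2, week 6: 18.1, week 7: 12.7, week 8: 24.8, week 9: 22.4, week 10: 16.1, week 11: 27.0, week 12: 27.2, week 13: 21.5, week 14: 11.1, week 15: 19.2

3 generations

Weekly DD (7 × max(0, T̄ − 9.3)): 46.2, 77.7, 32.2, 24.5, 27.3, 61.6, 23.8, 108.5, 91.7, 47.6, 123.9, 125.3, 85.4, 12.6, 69.3.
Season total = 957.6 DD.
Complete generations = ⌊957.6 / 304⌋ = 3.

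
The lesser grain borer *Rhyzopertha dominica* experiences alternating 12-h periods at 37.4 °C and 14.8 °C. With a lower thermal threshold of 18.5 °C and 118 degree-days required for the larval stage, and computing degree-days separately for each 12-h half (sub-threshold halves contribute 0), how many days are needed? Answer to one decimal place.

Day half: max(0, 37.4 − 18.5) × 0.5 = 18.9 × 0.5 = 9.45 DD.
Night half: max(0, 14.8 − 18.5) × 0.5 = 0.0 × 0.5 = 0.00 DD.
Per 24 h: 9.45 DD/day.
Duration = 118 / 9.45 = 12.487 ≈ 12.5 days.

12.5 days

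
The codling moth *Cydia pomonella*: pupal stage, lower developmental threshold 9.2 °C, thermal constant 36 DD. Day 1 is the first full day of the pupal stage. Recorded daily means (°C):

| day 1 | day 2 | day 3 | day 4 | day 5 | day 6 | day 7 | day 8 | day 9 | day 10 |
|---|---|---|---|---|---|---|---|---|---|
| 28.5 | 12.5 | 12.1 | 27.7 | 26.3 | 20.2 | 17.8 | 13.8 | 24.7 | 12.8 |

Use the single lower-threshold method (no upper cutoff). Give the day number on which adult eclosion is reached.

Daily DD above 9.2 °C: 19.3, 3.3, 2.9, 18.5, 17.1, 11.0, 8.6, 4.6, 15.5, 3.6.
Cumulative: 19.3, 22.6, 25.5, 44.0, 61.1, 72.1, 80.7, 85.3, 100.8, 104.4.
The total first reaches 36 DD on day 4.

day 4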